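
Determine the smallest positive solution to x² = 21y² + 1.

We seek the smallest positive integers (x, y) with x² - 21y² = 1, i.e., x² = 21y² + 1.
Try successive y values:
y = 1: x² = 21·1² + 1 = 22, not a perfect square
y = 2: x² = 21·2² + 1 = 85, not a perfect square
y = 3: x² = 21·3² + 1 = 190, not a perfect square
... continuing the search (or via continued fractions) ...
y = 12: x² = 21·12² + 1 = 3025, x = 55 ✓

Verify: 55² - 21·12² = 3025 - 3024 = 1 ✓

x = 55, y = 12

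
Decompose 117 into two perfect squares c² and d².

We need to find integers c, d > 0 such that c² + d² = 117.
Trying c = 6: d² = 117 - 6² = 117 - 36 = 81
d = 9
Check: 6² + 9² = 36 + 81 = 117 ✓

117 = 6² + 9²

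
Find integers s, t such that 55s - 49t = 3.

Step 1: Check solvability.
gcd(55, 49) = 1
Since 1 divides 3, solutions exist.

Step 2: Apply extended Euclidean algorithm to find gcd.
We find integers such that 55*x0 + 49*y0 = 1

Step 3: Scale the particular solution.
Multiply by 3/1 = 3:
s = -24, t = -27

Step 4: Verify.
55*(-24) - 49*(-27) = 3 = 3 ✓

s = -24, t = -27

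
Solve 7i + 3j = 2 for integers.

Step 1: Check solvability.
gcd(7, 3) = 1
Since 1 divides 2, solutions exist.

Step 2: Apply extended Euclidean algorithm to find gcd.
We find integers such that 7*x0 + 3*y0 = 1

Step 3: Scale the particular solution.
Multiply by 2/1 = 2:
i = 2, j = -4

Step 4: Verify.
7*(2) + 3*(-4) = 2 = 2 ✓

i = 2, j = -4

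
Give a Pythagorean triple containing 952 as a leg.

We need the other leg and hypotenuse such that 952² + x² = c².
Take x = 1911, c = 2135: 952² + 1911² = 906304 + 3651921 = 4558225 = 2135² ✓
Triple: (1911, 952, 2135)

(1911, 952, 2135)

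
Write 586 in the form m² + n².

We need to find integers m, n > 0 such that m² + n² = 586.
Trying m = 15: n² = 586 - 15² = 586 - 225 = 361
n = 19
Check: 15² + 19² = 225 + 361 = 586 ✓

586 = 15² + 19²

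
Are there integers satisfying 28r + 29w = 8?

Step 1: Compute gcd(28, 29).
gcd(28, 29) = 1

Step 2: Check divisibility.
Does 1 divide 8? 8 = 1 x 8, so yes.

By the theorem on linear Diophantine equations, 28r + 29w = 8 has integer solutions if and only if gcd(28, 29) divides 8. Since 1 | 8, solutions exist.

Yes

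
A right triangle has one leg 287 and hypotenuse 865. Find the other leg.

b² = c² - a² = 748225 - 82369 = 665856
b = 816

816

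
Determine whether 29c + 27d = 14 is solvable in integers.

Step 1: Compute gcd(29, 27).
gcd(29, 27) = 1

Step 2: Check divisibility.
Does 1 divide 14? 14 = 1 x 14, so yes.

By the theorem on linear Diophantine equations, 29c + 27d = 14 has integer solutions if and only if gcd(29, 27) divides 14. Since 1 | 14, solutions exist.

Yes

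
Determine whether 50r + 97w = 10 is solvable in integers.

Step 1: Compute gcd(50, 97).
gcd(50, 97) = 1

Step 2: Check divisibility.
Does 1 divide 10? 10 = 1 x 10, so yes.

By the theorem on linear Diophantine equations, 50r + 97w = 10 has integer solutions if and only if gcd(50, 97) divides 10. Since 1 | 10, solutions exist.

Yes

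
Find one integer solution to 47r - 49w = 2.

Step 1: Check solvability.
gcd(47, 49) = 1
Since 1 divides 2, solutions exist.

Step 2: Apply extended Euclidean algorithm to find gcd.
We find integers such that 47*x0 + 49*y0 = 1

Step 3: Scale the particular solution.
Multiply by 2/1 = 2:
r = 48, w = 46

Step 4: Verify.
47*(48) - 49*(46) = 2 = 2 ✓

r = 48, w = 46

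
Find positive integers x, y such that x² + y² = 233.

Search for x with 233 - x² a perfect square.
x = 8: 233 - 8² = 233 - 64 = 169 = 13² ✓
So x = 8, y = 13.

x = 8, y = 13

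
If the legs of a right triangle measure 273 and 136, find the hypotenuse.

c² = a² + b² = 273² + 136² = 74529 + 18496 = 93025
c = 305

305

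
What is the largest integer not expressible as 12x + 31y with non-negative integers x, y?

For two coprime denominations a and b, the Frobenius number (largest value not representable as a non-negative combination) is ab - a - b.
Here gcd(12, 31) = 1, so they are coprime.
F(12, 31) = 12·31 - 12 - 31 = 372 - 43 = 329

329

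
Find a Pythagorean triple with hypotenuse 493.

We need a² + b² = 493² = 243049.
Trying: 155² + 468² = 24025 + 219024 = 243049 ✓

(155, 468, 493)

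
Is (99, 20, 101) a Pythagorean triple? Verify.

Compute a² + b² = 99² + 20² = 9801 + 400 = 10201
Compute c² = 101² = 10201
Since 10201 = 10201, confirmed.

Yes, it is a Pythagorean triple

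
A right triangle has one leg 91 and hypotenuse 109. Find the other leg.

b² = c² - a² = 11881 - 8281 = 3600
b = 60

60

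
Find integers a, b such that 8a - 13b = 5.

Step 1: Check solvability.
gcd(8, 13) = 1
Since 1 divides 5, solutions exist.

Step 2: Apply extended Euclidean algorithm to find gcd.
We find integers such that 8*x0 + 13*y0 = 1

Step 3: Scale the particular solution.
Multiply by 5/1 = 5:
a = 25, b = 15

Step 4: Verify.
8*(25) - 13*(15) = 5 = 5 ✓

a = 25, b = 15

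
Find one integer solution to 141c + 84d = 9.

Step 1: Check solvability.
gcd(141, 84) = 3
Since 3 divides 9, solutions exist.

Step 2: Apply extended Euclidean algorithm to find gcd.
We find integers such that 141*x0 + 84*y0 = 3

Step 3: Scale the particular solution.
Multiply by 9/3 = 3:
c = 9, d = -15

Step 4: Verify.
141*(9) + 84*(-15) = 9 = 9 ✓

c = 9, d = -15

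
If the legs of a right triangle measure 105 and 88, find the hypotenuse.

c² = a² + b² = 105² + 88² = 11025 + 7744 = 18769
c = 137

137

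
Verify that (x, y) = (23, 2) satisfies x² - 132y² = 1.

Compute x² = 23² = 529
Compute 132y² = 132·2² = 132·4 = 528
x² - 132y² = 529 - 528 = 1
Since this equals 1, (23, 2) is a solution.

Yes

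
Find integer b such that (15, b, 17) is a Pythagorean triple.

b² = c² - a² = 17² - 15² = 289 - 225 = 64
b = sqrt(64) = 8

8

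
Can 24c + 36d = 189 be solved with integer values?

Step 1: Compute gcd(24, 36).
gcd(24, 36) = 12

Step 2: Check divisibility.
Does 12 divide 189? 189 = 12 x 15 + 9, so no.

By the theorem on linear Diophantine equations, 24c + 36d = 189 has integer solutions if and only if gcd(24, 36) divides 189. Since 12 does not divide 189, no solutions exist.

No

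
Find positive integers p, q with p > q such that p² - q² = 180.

Factor: p² - q² = (p+q)(p-q) = 180.
We need two factors of 180 with the same parity.
Use p+q = 90 and p-q = 2 (product 90·2 = 180).
Adding: 2p = 92, so p = 46.
Subtracting: 2q = 88, so q = 44.
Check: 46² - 44² = 2116 - 1936 = 180 ✓

p = 46, q = 44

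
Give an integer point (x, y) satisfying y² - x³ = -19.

Try small integer x values and check whether x³ - 19 is a perfect square.
x = 7: x³ - 19 = 7³ - 19 = 343 - 19 = 324
Is 324 a perfect square? 18² = 324 ✓
So (x, y) = (7, 18) is a solution.

x = 7, y = 18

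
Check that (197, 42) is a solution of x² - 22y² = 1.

Compute x² = 197² = 38809
Compute 22y² = 22·42² = 22·1764 = 38808
x² - 22y² = 38809 - 38808 = 1
Since this equals 1, (197, 42) is a solution.

Yes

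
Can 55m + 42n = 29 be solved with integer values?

Step 1: Compute gcd(55, 42).
gcd(55, 42) = 1

Step 2: Check divisibility.
Does 1 divide 29? 29 = 1 x 29, so yes.

By the theorem on linear Diophantine equations, 55m + 42n = 29 has integer solutions if and only if gcd(55, 42) divides 29. Since 1 | 29, solutions exist.

Yes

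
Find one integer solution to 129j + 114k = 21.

Step 1: Check solvability.
gcd(129, 114) = 3
Since 3 divides 21, solutions exist.

Step 2: Apply extended Euclidean algorithm to find gcd.
We find integers such that 129*x0 + 114*y0 = 3

Step 3: Scale the particular solution.
Multiply by 21/3 = 7:
j = -105, k = 119

Step 4: Verify.
129*(-105) + 114*(119) = 21 = 21 ✓

j = -105, k = 119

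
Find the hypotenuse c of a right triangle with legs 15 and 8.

c² = a² + b² = 15² + 8² = 225 + 64 = 289
c = sqrt(289) = 17

17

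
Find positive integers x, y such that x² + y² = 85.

Search for x with 85 - x² a perfect square.
x = 2: 85 - 2² = 85 - 4 = 81 = 9² ✓
So x = 2, y = 9.

x = 2, y = 9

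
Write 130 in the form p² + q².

We need to find integers p, q > 0 such that p² + q² = 130.
Trying p = 3: q² = 130 - 3² = 130 - 9 = 121
q = 11
Check: 3² + 11² = 9 + 121 = 130 ✓

130 = 3² + 11²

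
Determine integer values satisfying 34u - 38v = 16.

Step 1: Check solvability.
gcd(34, 38) = 2
Since 2 divides 16, solutions exist.

Step 2: Apply extended Euclidean algorithm to find gcd.
We find integers such that 34*x0 + 38*y0 = 2

Step 3: Scale the particular solution.
Multiply by 16/2 = 8:
u = 72, v = 64

Step 4: Verify.
34*(72) - 38*(64) = 16 = 16 ✓

u = 72, v = 64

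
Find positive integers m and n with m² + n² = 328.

We need to find integers m, n > 0 such that m² + n² = 328.
Trying m = 2: n² = 328 - 2² = 328 - 4 = 324
n = 18
Check: 2² + 18² = 4 + 324 = 328 ✓

328 = 2² + 18²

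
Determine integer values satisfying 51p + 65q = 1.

Step 1: Check solvability.
gcd(51, 65) = 1
Since 1 divides 1, solutions exist.

Step 2: Apply extended Euclidean algorithm to find gcd.
We find integers such that 51*x0 + 65*y0 = 1

Step 3: Scale the particular solution.
Multiply by 1/1 = 1:
p = -14, q = 11

Step 4: Verify.
51*(-14) + 65*(11) = 1 = 1 ✓

p = -14, q = 11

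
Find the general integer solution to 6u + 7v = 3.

Step 1: Compute gcd(6, 7) = 1.
Since 1 divides 3, solutions exist.

Step 2: Find a particular solution using extended Euclidean algorithm.
We get u₀ = -3, v₀ = 3.
Check: 6*-3 + 7*3 = 3 = 3 ✓

Step 3: Write the general solution.
u = -3 + (7/1)t = -3 + 7t
v = 3 - (6/1)t = 3 - 6t
for any integer t.

u = -3 + 7t, v = 3 - 6t for integer t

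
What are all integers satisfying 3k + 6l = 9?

Step 1: Compute gcd(3, 6) = 3.
Since 3 divides 9, solutions exist.

Step 2: Find a particular solution using extended Euclidean algorithm.
We get k₀ = 3, l₀ = 0.
Check: 3*3 + 6*0 = 9 = 9 ✓

Step 3: Write the general solution.
k = 3 + (6/3)t = 3 + 2t
l = 0 - (3/3)t = 0 - 1t
for any integer t.

k = 3 + 2t, l = 0 - 1t for integer t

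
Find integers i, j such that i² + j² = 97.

We need to find integers i, j > 0 such that i² + j² = 97.
Trying i = 4: j² = 97 - 4² = 97 - 16 = 81
j = 9
Check: 4² + 9² = 16 + 81 = 97 ✓

97 = 4² + 9²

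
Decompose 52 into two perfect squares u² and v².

We need to find integers u, v > 0 such that u² + v² = 52.
Trying u = 4: v² = 52 - 4² = 52 - 16 = 36
v = 6
Check: 4² + 6² = 16 + 36 = 52 ✓

52 = 4² + 6²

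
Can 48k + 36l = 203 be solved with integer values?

Step 1: Compute gcd(48, 36).
gcd(48, 36) = 12

Step 2: Check divisibility.
Does 12 divide 203? 203 = 12 x 16 + 11, so no.

By the theorem on linear Diophantine equations, 48k + 36l = 203 has integer solutions if and only if gcd(48, 36) divides 203. Since 12 does not divide 203, no solutions exist.

No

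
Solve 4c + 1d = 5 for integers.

Step 1: Check solvability.
gcd(4, 1) = 1
Since 1 divides 5, solutions exist.

Step 2: Apply extended Euclidean algorithm to find gcd.
We find integers such that 4*x0 + 1*y0 = 1

Step 3: Scale the particular solution.
Multiply by 5/1 = 5:
c = 0, d = 5

Step 4: Verify.
4*(0) + 1*(5) = 5 = 5 ✓

c = 0, d = 5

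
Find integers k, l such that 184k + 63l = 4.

Step 1: Check solvability.
gcd(184, 63) = 1
Since 1 divides 4, solutions exist.

Step 2: Apply extended Euclidean algorithm to find gcd.
We find integers such that 184*x0 + 63*y0 = 1

Step 3: Scale the particular solution.
Multiply by 4/1 = 4:
k = 100, l = -292

Step 4: Verify.
184*(100) + 63*(-292) = 4 = 4 ✓

k = 100, l = -292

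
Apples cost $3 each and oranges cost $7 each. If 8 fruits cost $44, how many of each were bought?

Let a = apples, o = oranges.
a + o = 8
3a + 7o = 44
Substitute o = 8 - a:
3a + 7(8 - a) = 44
(3 - 7)a = 44 - 56
-4a = -12
a = 3, o = 8 - 3 = 5

Apples: 3, Oranges: 5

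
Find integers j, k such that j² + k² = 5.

We need to find integers j, k > 0 such that j² + k² = 5.
Trying j = 1: k² = 5 - 1² = 5 - 1 = 4
k = 2
Check: 1² + 2² = 1 + 4 = 5 ✓

5 = 1² + 2²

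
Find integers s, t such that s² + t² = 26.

We need to find integers s, t > 0 such that s² + t² = 26.
Trying s = 1: t² = 26 - 1² = 26 - 1 = 25
t = 5
Check: 1² + 5² = 1 + 25 = 26 ✓

26 = 1² + 5²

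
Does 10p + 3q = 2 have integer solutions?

Step 1: Compute gcd(10, 3).
gcd(10, 3) = 1

Step 2: Check divisibility.
Does 1 divide 2? 2 = 1 x 2, so yes.

By the theorem on linear Diophantine equations, 10p + 3q = 2 has integer solutions if and only if gcd(10, 3) divides 2. Since 1 | 2, solutions exist.

Yes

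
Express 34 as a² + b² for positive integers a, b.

We need to find integers a, b > 0 such that a² + b² = 34.
Trying a = 3: b² = 34 - 3² = 34 - 9 = 25
b = 5
Check: 3² + 5² = 9 + 25 = 34 ✓

34 = 3² + 5²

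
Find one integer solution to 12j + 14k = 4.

Step 1: Check solvability.
gcd(12, 14) = 2
Since 2 divides 4, solutions exist.

Step 2: Apply extended Euclidean algorithm to find gcd.
We find integers such that 12*x0 + 14*y0 = 2

Step 3: Scale the particular solution.
Multiply by 4/2 = 2:
j = -2, k = 2

Step 4: Verify.
12*(-2) + 14*(2) = 4 = 4 ✓

j = -2, k = 2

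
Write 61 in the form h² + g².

We need to find integers h, g > 0 such that h² + g² = 61.
Trying h = 5: g² = 61 - 5² = 61 - 25 = 36
g = 6
Check: 5² + 6² = 25 + 36 = 61 ✓

61 = 5² + 6²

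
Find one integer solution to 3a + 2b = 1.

Step 1: Check solvability.
gcd(3, 2) = 1
Since 1 divides 1, solutions exist.

Step 2: Apply extended Euclidean algorithm to find gcd.
We find integers such that 3*x0 + 2*y0 = 1

Step 3: Scale the particular solution.
Multiply by 1/1 = 1:
a = 1, b = -1

Step 4: Verify.
3*(1) + 2*(-1) = 1 = 1 ✓

a = 1, b = -1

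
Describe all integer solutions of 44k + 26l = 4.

Step 1: Compute gcd(44, 26) = 2.
Since 2 divides 4, solutions exist.

Step 2: Find a particular solution using extended Euclidean algorithm.
We get k₀ = 6, l₀ = -10.
Check: 44*6 + 26*-10 = 4 = 4 ✓

Step 3: Write the general solution.
k = 6 + (26/2)t = 6 + 13t
l = -10 - (44/2)t = -10 - 22t
for any integer t.

k = 6 + 13t, l = -10 - 22t for integer t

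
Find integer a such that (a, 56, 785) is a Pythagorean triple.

a² = c² - b² = 785² - 56² = 616225 - 3136 = 613089
a = sqrt(613089) = 783

783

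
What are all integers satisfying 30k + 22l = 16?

Step 1: Compute gcd(30, 22) = 2.
Since 2 divides 16, solutions exist.

Step 2: Find a particular solution using extended Euclidean algorithm.
We get k₀ = 24, l₀ = -32.
Check: 30*24 + 22*-32 = 16 = 16 ✓

Step 3: Write the general solution.
k = 24 + (22/2)t = 24 + 11t
l = -32 - (30/2)t = -32 - 15t
for any integer t.

k = 24 + 11t, l = -32 - 15t for integer t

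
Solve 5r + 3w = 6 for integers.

Step 1: Check solvability.
gcd(5, 3) = 1
Since 1 divides 6, solutions exist.

Step 2: Apply extended Euclidean algorithm to find gcd.
We find integers such that 5*x0 + 3*y0 = 1

Step 3: Scale the particular solution.
Multiply by 6/1 = 6:
r = -6, w = 12

Step 4: Verify.
5*(-6) + 3*(12) = 6 = 6 ✓

r = -6, w = 12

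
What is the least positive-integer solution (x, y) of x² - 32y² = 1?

We seek the smallest positive integers (x, y) with x² - 32y² = 1, i.e., x² = 32y² + 1.
Try successive y values:
y = 1: x² = 32·1² + 1 = 33, not a perfect square
y = 2: x² = 32·2² + 1 = 129, not a perfect square
y = 3: x² = 32·3² + 1 = 289, x = 17 ✓

Verify: 17² - 32·3² = 289 - 288 = 1 ✓

x = 17, y = 3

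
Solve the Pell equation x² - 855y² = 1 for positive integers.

We seek the smallest positive integers (x, y) with x² - 855y² = 1, i.e., x² = 855y² + 1.
Try successive y values:
y = 1: x² = 855·1² + 1 = 856, not a perfect square
y = 2: x² = 855·2² + 1 = 3421, not a perfect square
y = 3: x² = 855·3² + 1 = 7696, not a perfect square
... continuing the search (or via continued fractions) ...
y = 104: x² = 855·104² + 1 = 9247681, x = 3041 ✓

Verify: 3041² - 855·104² = 9247681 - 9247680 = 1 ✓

x = 3041, y = 104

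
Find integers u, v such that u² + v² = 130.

We need to find integers u, v > 0 such that u² + v² = 130.
Trying u = 3: v² = 130 - 3² = 130 - 9 = 121
v = 11
Check: 3² + 11² = 9 + 121 = 130 ✓

130 = 3² + 11²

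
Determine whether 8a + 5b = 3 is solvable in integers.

Step 1: Compute gcd(8, 5).
gcd(8, 5) = 1

Step 2: Check divisibility.
Does 1 divide 3? 3 = 1 x 3, so yes.

By the theorem on linear Diophantine equations, 8a + 5b = 3 has integer solutions if and only if gcd(8, 5) divides 3. Since 1 | 3, solutions exist.

Yes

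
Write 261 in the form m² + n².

We need to find integers m, n > 0 such that m² + n² = 261.
Trying m = 6: n² = 261 - 6² = 261 - 36 = 225
n = 15
Check: 6² + 15² = 36 + 225 = 261 ✓

261 = 6² + 15²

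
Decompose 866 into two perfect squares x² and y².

We need to find integers x, y > 0 such that x² + y² = 866.
Trying x = 5: y² = 866 - 5² = 866 - 25 = 841
y = 29
Check: 5² + 29² = 25 + 841 = 866 ✓

866 = 5² + 29²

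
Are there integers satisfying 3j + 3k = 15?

Step 1: Compute gcd(3, 3).
gcd(3, 3) = 3

Step 2: Check divisibility.
Does 3 divide 15? 15 = 3 x 5, so yes.

By the theorem on linear Diophantine equations, 3j + 3k = 15 has integer solutions if and only if gcd(3, 3) divides 15. Since 3 | 15, solutions exist.

Yes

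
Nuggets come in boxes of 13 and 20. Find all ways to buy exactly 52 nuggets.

We need non-negative integers (x, y) with 13x + 20y = 52.
For each x in 0..4, check if 52 - 13x is a non-negative multiple of 20.
x = 4: 20y = 0, y = 0 ✓

(4 boxes of 13, 0 boxes of 20)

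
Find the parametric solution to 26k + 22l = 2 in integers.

Step 1: Compute gcd(26, 22) = 2.
Since 2 divides 2, solutions exist.

Step 2: Find a particular solution using extended Euclidean algorithm.
We get k₀ = -5, l₀ = 6.
Check: 26*-5 + 22*6 = 2 = 2 ✓

Step 3: Write the general solution.
k = -5 + (22/2)t = -5 + 11t
l = 6 - (26/2)t = 6 - 13t
for any integer t.

k = -5 + 11t, l = 6 - 13t for integer t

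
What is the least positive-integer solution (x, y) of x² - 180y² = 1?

We seek the smallest positive integers (x, y) with x² - 180y² = 1, i.e., x² = 180y² + 1.
Try successive y values:
y = 1: x² = 180·1² + 1 = 181, not a perfect square
y = 2: x² = 180·2² + 1 = 721, not a perfect square
y = 3: x² = 180·3² + 1 = 1621, not a perfect square
... continuing the search (or via continued fractions) ...
y = 12: x² = 180·12² + 1 = 25921, x = 161 ✓

Verify: 161² - 180·12² = 25921 - 25920 = 1 ✓

x = 161, y = 12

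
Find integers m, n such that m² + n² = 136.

We need to find integers m, n > 0 such that m² + n² = 136.
Trying m = 6: n² = 136 - 6² = 136 - 36 = 100
n = 10
Check: 6² + 10² = 36 + 100 = 136 ✓

136 = 6² + 10²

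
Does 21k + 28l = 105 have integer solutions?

Step 1: Compute gcd(21, 28).
gcd(21, 28) = 7

Step 2: Check divisibility.
Does 7 divide 105? 105 = 7 x 15, so yes.

By the theorem on linear Diophantine equations, 21k + 28l = 105 has integer solutions if and only if gcd(21, 28) divides 105. Since 7 | 105, solutions exist.

Yes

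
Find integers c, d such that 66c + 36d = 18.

Step 1: Check solvability.
gcd(66, 36) = 6
Since 6 divides 18, solutions exist.

Step 2: Apply extended Euclidean algorithm to find gcd.
We find integers such that 66*x0 + 36*y0 = 6

Step 3: Scale the particular solution.
Multiply by 18/6 = 3:
c = -3, d = 6

Step 4: Verify.
66*(-3) + 36*(6) = 18 = 18 ✓

c = -3, d = 6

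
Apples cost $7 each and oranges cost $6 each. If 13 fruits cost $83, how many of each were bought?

Let a = apples, o = oranges.
a + o = 13
7a + 6o = 83
Substitute o = 13 - a:
7a + 6(13 - a) = 83
(7 - 6)a = 83 - 78
1a = 5
a = 5, o = 13 - 5 = 8

Apples: 5, Oranges: 8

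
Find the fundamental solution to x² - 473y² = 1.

We seek the smallest positive integers (x, y) with x² - 473y² = 1, i.e., x² = 473y² + 1.
Try successive y values:
y = 1: x² = 473·1² + 1 = 474, not a perfect square
y = 2: x² = 473·2² + 1 = 1893, not a perfect square
y = 3: x² = 473·3² + 1 = 4258, not a perfect square
... continuing the search (or via continued fractions) ...
y = 4: x² = 473·4² + 1 = 7569, x = 87 ✓

Verify: 87² - 473·4² = 7569 - 7568 = 1 ✓

x = 87, y = 4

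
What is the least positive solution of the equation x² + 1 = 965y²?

We need x² = 965y² - 1. Try successive y:
y = 1: x² = 965·1² - 1 = 964, not a perfect square
y = 2: x² = 965·2² - 1 = 3859, not a perfect square
y = 3: x² = 965·3² - 1 = 8684, not a perfect square
...
y = 481: x² = 965·481² - 1 = 223263364 = 14942² ✓
Check: 14942² - 965·481² = 223263364 - 223263365 = -1 ✓

x = 14942, y = 481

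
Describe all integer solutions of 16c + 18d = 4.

Step 1: Compute gcd(16, 18) = 2.
Since 2 divides 4, solutions exist.

Step 2: Find a particular solution using extended Euclidean algorithm.
We get c₀ = -2, d₀ = 2.
Check: 16*-2 + 18*2 = 4 = 4 ✓

Step 3: Write the general solution.
c = -2 + (18/2)t = -2 + 9t
d = 2 - (16/2)t = 2 - 8t
for any integer t.

c = -2 + 9t, d = 2 - 8t for integer t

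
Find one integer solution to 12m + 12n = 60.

Step 1: Check solvability.
gcd(12, 12) = 12
Since 12 divides 60, solutions exist.

Step 2: Apply extended Euclidean algorithm to find gcd.
We find integers such that 12*x0 + 12*y0 = 12

Step 3: Scale the particular solution.
Multiply by 60/12 = 5:
m = 0, n = 5

Step 4: Verify.
12*(0) + 12*(5) = 60 = 60 ✓

m = 0, n = 5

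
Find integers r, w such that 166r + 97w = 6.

Step 1: Check solvability.
gcd(166, 97) = 1
Since 1 divides 6, solutions exist.

Step 2: Apply extended Euclidean algorithm to find gcd.
We find integers such that 166*x0 + 97*y0 = 1

Step 3: Scale the particular solution.
Multiply by 6/1 = 6:
r = 270, w = -462

Step 4: Verify.
166*(270) + 97*(-462) = 6 = 6 ✓

r = 270, w = -462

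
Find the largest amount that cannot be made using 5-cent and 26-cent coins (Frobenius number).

For two coprime denominations a and b, the Frobenius number (largest value not representable as a non-negative combination) is ab - a - b.
Here gcd(5, 26) = 1, so they are coprime.
F(5, 26) = 5·26 - 5 - 26 = 130 - 31 = 99

99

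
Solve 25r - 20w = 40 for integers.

Step 1: Check solvability.
gcd(25, 20) = 5
Since 5 divides 40, solutions exist.

Step 2: Apply extended Euclidean algorithm to find gcd.
We find integers such that 25*x0 + 20*y0 = 5

Step 3: Scale the particular solution.
Multiply by 40/5 = 8:
r = 8, w = 8

Step 4: Verify.
25*(8) - 20*(8) = 40 = 40 ✓

r = 8, w = 8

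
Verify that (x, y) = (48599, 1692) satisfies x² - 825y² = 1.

Compute x² = 48599² = 2361862801
Compute 825y² = 825·1692² = 825·2862864 = 2361862800
x² - 825y² = 2361862801 - 2361862800 = 1
Since this equals 1, (48599, 1692) is a solution.

Yes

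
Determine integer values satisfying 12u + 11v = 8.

Step 1: Check solvability.
gcd(12, 11) = 1
Since 1 divides 8, solutions exist.

Step 2: Apply extended Euclidean algorithm to find gcd.
We find integers such that 12*x0 + 11*y0 = 1

Step 3: Scale the particular solution.
Multiply by 8/1 = 8:
u = 8, v = -8

Step 4: Verify.
12*(8) + 11*(-8) = 8 = 8 ✓

u = 8, v = -8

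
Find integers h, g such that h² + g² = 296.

We need to find integers h, g > 0 such that h² + g² = 296.
Trying h = 10: g² = 296 - 10² = 296 - 100 = 196
g = 14
Check: 10² + 14² = 100 + 196 = 296 ✓

296 = 10² + 14²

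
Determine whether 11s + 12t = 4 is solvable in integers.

Step 1: Compute gcd(11, 12).
gcd(11, 12) = 1

Step 2: Check divisibility.
Does 1 divide 4? 4 = 1 x 4, so yes.

By the theorem on linear Diophantine equations, 11s + 12t = 4 has integer solutions if and only if gcd(11, 12) divides 4. Since 1 | 4, solutions exist.

Yes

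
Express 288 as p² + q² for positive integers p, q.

We need to find integers p, q > 0 such that p² + q² = 288.
Trying p = 12: q² = 288 - 12² = 288 - 144 = 144
q = 12
Check: 12² + 12² = 144 + 144 = 288 ✓

288 = 12² + 12²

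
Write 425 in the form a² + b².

We need to find integers a, b > 0 such that a² + b² = 425.
Trying a = 5: b² = 425 - 5² = 425 - 25 = 400
b = 20
Check: 5² + 20² = 25 + 400 = 425 ✓

425 = 5² + 20²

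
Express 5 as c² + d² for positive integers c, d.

We need to find integers c, d > 0 such that c² + d² = 5.
Trying c = 1: d² = 5 - 1² = 5 - 1 = 4
d = 2
Check: 1² + 2² = 1 + 4 = 5 ✓

5 = 1² + 2²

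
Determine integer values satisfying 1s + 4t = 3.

Step 1: Check solvability.
gcd(1, 4) = 1
Since 1 divides 3, solutions exist.

Step 2: Apply extended Euclidean algorithm to find gcd.
We find integers such that 1*x0 + 4*y0 = 1

Step 3: Scale the particular solution.
Multiply by 3/1 = 3:
s = 3, t = 0

Step 4: Verify.
1*(3) + 4*(0) = 3 = 3 ✓

s = 3, t = 0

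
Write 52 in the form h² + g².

We need to find integers h, g > 0 such that h² + g² = 52.
Trying h = 4: g² = 52 - 4² = 52 - 16 = 36
g = 6
Check: 4² + 6² = 16 + 36 = 52 ✓

52 = 4² + 6²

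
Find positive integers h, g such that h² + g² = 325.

Search for h with 325 - h² a perfect square.
h = 1: 325 - 1² = 325 - 1 = 324 = 18² ✓
So h = 1, g = 18.

h = 1, g = 18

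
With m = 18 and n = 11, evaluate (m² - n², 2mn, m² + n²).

a = m² - n² = 324 - 121 = 203
b = 2mn = 2·18·11 = 396
c = m² + n² = 324 + 121 = 445
Verify: 203² + 396² = 41209 + 156816 = 198025 = 445² ✓

(203, 396, 445)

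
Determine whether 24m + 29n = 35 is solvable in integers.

Step 1: Compute gcd(24, 29).
gcd(24, 29) = 1

Step 2: Check divisibility.
Does 1 divide 35? 35 = 1 x 35, so yes.

By the theorem on linear Diophantine equations, 24m + 29n = 35 has integer solutions if and only if gcd(24, 29) divides 35. Since 1 | 35, solutions exist.

Yes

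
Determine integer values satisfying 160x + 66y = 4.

Step 1: Check solvability.
gcd(160, 66) = 2
Since 2 divides 4, solutions exist.

Step 2: Apply extended Euclidean algorithm to find gcd.
We find integers such that 160*x0 + 66*y0 = 2

Step 3: Scale the particular solution.
Multiply by 4/2 = 2:
x = -14, y = 34

Step 4: Verify.
160*(-14) + 66*(34) = 4 = 4 ✓

x = -14, y = 34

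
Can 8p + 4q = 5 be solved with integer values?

Step 1: Compute gcd(8, 4).
gcd(8, 4) = 4

Step 2: Check divisibility.
Does 4 divide 5? 5 = 4 x 1 + 1, so no.

By the theorem on linear Diophantine equations, 8p + 4q = 5 has integer solutions if and only if gcd(8, 4) divides 5. Since 4 does not divide 5, no solutions exist.

No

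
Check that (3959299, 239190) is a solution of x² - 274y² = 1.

Compute x² = 3959299² = 15676048571401
Compute 274y² = 274·239190² = 274·57211856100 = 15676048571400
x² - 274y² = 15676048571401 - 15676048571400 = 1
Since this equals 1, (3959299, 239190) is a solution.

Yes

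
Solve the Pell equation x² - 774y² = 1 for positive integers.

We seek the smallest positive integers (x, y) with x² - 774y² = 1, i.e., x² = 774y² + 1.
Try successive y values:
y = 1: x² = 774·1² + 1 = 775, not a perfect square
y = 2: x² = 774·2² + 1 = 3097, not a perfect square
y = 3: x² = 774·3² + 1 = 6967, not a perfect square
... continuing the search (or via continued fractions) ...
y = 374: x² = 774·374² + 1 = 108264025, x = 10405 ✓

Verify: 10405² - 774·374² = 108264025 - 108264024 = 1 ✓

x = 10405, y = 374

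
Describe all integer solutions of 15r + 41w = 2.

Step 1: Compute gcd(15, 41) = 1.
Since 1 divides 2, solutions exist.

Step 2: Find a particular solution using extended Euclidean algorithm.
We get r₀ = 22, w₀ = -8.
Check: 15*22 + 41*-8 = 2 = 2 ✓

Step 3: Write the general solution.
r = 22 + (41/1)t = 22 + 41t
w = -8 - (15/1)t = -8 - 15t
for any integer t.

r = 22 + 41t, w = -8 - 15t for integer t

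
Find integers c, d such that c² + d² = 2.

We need to find integers c, d > 0 such that c² + d² = 2.
Trying c = 1: d² = 2 - 1² = 2 - 1 = 1
d = 1
Check: 1² + 1² = 1 + 1 = 2 ✓

2 = 1² + 1²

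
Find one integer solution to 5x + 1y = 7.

Step 1: Check solvability.
gcd(5, 1) = 1
Since 1 divides 7, solutions exist.

Step 2: Apply extended Euclidean algorithm to find gcd.
We find integers such that 5*x0 + 1*y0 = 1

Step 3: Scale the particular solution.
Multiply by 7/1 = 7:
x = 0, y = 7

Step 4: Verify.
5*(0) + 1*(7) = 7 = 7 ✓

x = 0, y = 7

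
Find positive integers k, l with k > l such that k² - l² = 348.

Factor: k² - l² = (k+l)(k-l) = 348.
We need two factors of 348 with the same parity.
Use k+l = 174 and k-l = 2 (product 174·2 = 348).
Adding: 2k = 176, so k = 88.
Subtracting: 2l = 172, so l = 86.
Check: 88² - 86² = 7744 - 7396 = 348 ✓

k = 88, l = 86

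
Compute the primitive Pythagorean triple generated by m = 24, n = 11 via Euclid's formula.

a = m² - n² = 24² - 11² = 576 - 121 = 455
b = 2mn = 2·24·11 = 528
c = m² + n² = 576 + 121 = 697
Verify: 455² + 528² = 207025 + 278784 = 485809 = 697² ✓

(455, 528, 697)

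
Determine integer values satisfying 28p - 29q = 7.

Step 1: Check solvability.
gcd(28, 29) = 1
Since 1 divides 7, solutions exist.

Step 2: Apply extended Euclidean algorithm to find gcd.
We find integers such that 28*x0 + 29*y0 = 1

Step 3: Scale the particular solution.
Multiply by 7/1 = 7:
p = -7, q = -7

Step 4: Verify.
28*(-7) - 29*(-7) = 7 = 7 ✓

p = -7, q = -7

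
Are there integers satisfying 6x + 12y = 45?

Step 1: Compute gcd(6, 12).
gcd(6, 12) = 6

Step 2: Check divisibility.
Does 6 divide 45? 45 = 6 x 7 + 3, so no.

By the theorem on linear Diophantine equations, 6x + 12y = 45 has integer solutions if and only if gcd(6, 12) divides 45. Since 6 does not divide 45, no solutions exist.

No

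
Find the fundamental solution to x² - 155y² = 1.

We seek the smallest positive integers (x, y) with x² - 155y² = 1, i.e., x² = 155y² + 1.
Try successive y values:
y = 1: x² = 155·1² + 1 = 156, not a perfect square
y = 2: x² = 155·2² + 1 = 621, not a perfect square
y = 3: x² = 155·3² + 1 = 1396, not a perfect square
... continuing the search (or via continued fractions) ...
y = 20: x² = 155·20² + 1 = 62001, x = 249 ✓

Verify: 249² - 155·20² = 62001 - 62000 = 1 ✓

x = 249, y = 20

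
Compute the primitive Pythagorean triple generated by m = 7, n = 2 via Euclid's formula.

a = m² - n² = 49 - 4 = 45
b = 2mn = 2·7·2 = 28
c = m² + n² = 49 + 4 = 53
Verify: 45² + 28² = 2025 + 784 = 2809 = 53² ✓

(45, 28, 53)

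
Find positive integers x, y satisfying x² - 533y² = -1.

We need x² = 533y² - 1. Try successive y:
y = 1: x² = 533·1² - 1 = 532, not a perfect square
y = 2: x² = 533·2² - 1 = 2131, not a perfect square
y = 3: x² = 533·3² - 1 = 4796, not a perfect square
...
y = 265: x² = 533·265² - 1 = 37429924 = 6118² ✓
Check: 6118² - 533·265² = 37429924 - 37429925 = -1 ✓

x = 6118, y = 265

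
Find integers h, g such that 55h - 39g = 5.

Step 1: Check solvability.
gcd(55, 39) = 1
Since 1 divides 5, solutions exist.

Step 2: Apply extended Euclidean algorithm to find gcd.
We find integers such that 55*x0 + 39*y0 = 1

Step 3: Scale the particular solution.
Multiply by 5/1 = 5:
h = -85, g = -120

Step 4: Verify.
55*(-85) - 39*(-120) = 5 = 5 ✓

h = -85, g = -120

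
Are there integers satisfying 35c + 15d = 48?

Step 1: Compute gcd(35, 15).
gcd(35, 15) = 5

Step 2: Check divisibility.
Does 5 divide 48? 48 = 5 x 9 + 3, so no.

By the theorem on linear Diophantine equations, 35c + 15d = 48 has integer solutions if and only if gcd(35, 15) divides 48. Since 5 does not divide 48, no solutions exist.

No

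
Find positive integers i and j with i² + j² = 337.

We need to find integers i, j > 0 such that i² + j² = 337.
Trying i = 9: j² = 337 - 9² = 337 - 81 = 256
j = 16
Check: 9² + 16² = 81 + 256 = 337 ✓

337 = 9² + 16²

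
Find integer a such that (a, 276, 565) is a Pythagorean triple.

a² = c² - b² = 565² - 276² = 319225 - 76176 = 243049
a = sqrt(243049) = 493

493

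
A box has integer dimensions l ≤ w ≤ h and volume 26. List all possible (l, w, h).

Iterate l from 1 to ⌊26^(1/3)⌋. For each l dividing 26, iterate w ≥ l with w dividing 26/l, and set h = 26/(l·w).
Triples found (2): (1×1×26), (1×2×13)

(1×1×26), (1×2×13)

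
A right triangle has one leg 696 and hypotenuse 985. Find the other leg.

a² = c² - b² = 970225 - 484416 = 485809
a = 697

697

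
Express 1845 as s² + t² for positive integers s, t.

We need to find integers s, t > 0 such that s² + t² = 1845.
Trying s = 9: t² = 1845 - 9² = 1845 - 81 = 1764
t = 42
Check: 9² + 42² = 81 + 1764 = 1845 ✓

1845 = 9² + 42²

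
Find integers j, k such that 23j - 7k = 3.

Step 1: Check solvability.
gcd(23, 7) = 1
Since 1 divides 3, solutions exist.

Step 2: Apply extended Euclidean algorithm to find gcd.
We find integers such that 23*x0 + 7*y0 = 1

Step 3: Scale the particular solution.
Multiply by 3/1 = 3:
j = -9, k = -30

Step 4: Verify.
23*(-9) - 7*(-30) = 3 = 3 ✓

j = -9, k = -30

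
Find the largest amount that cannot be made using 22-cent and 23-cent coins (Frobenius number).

For two coprime denominations a and b, the Frobenius number (largest value not representable as a non-negative combination) is ab - a - b.
Here gcd(22, 23) = 1, so they are coprime.
F(22, 23) = 22·23 - 22 - 23 = 506 - 45 = 461

461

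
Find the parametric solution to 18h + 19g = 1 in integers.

Step 1: Compute gcd(18, 19) = 1.
Since 1 divides 1, solutions exist.

Step 2: Find a particular solution using extended Euclidean algorithm.
We get h₀ = -1, g₀ = 1.
Check: 18*-1 + 19*1 = 1 = 1 ✓

Step 3: Write the general solution.
h = -1 + (19/1)t = -1 + 19t
g = 1 - (18/1)t = 1 - 18t
for any integer t.

h = -1 + 19t, g = 1 - 18t for integer t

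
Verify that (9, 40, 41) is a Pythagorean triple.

Compute a² + b²:
9² + 40² = 81 + 1600 = 1681
Compute c²:
41² = 1681
Since 1681 = 1681, it is a Pythagorean triple.

Yes, it is a Pythagorean triple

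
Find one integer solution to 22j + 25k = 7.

Step 1: Check solvability.
gcd(22, 25) = 1
Since 1 divides 7, solutions exist.

Step 2: Apply extended Euclidean algorithm to find gcd.
We find integers such that 22*x0 + 25*y0 = 1

Step 3: Scale the particular solution.
Multiply by 7/1 = 7:
j = 56, k = -49

Step 4: Verify.
22*(56) + 25*(-49) = 7 = 7 ✓

j = 56, k = -49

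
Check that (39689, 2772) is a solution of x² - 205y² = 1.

Compute x² = 39689² = 1575216721
Compute 205y² = 205·2772² = 205·7683984 = 1575216720
x² - 205y² = 1575216721 - 1575216720 = 1
Since this equals 1, (39689, 2772) is a solution.

Yes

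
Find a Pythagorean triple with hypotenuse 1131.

We need a² + b² = 1131² = 1279161.
Trying: 405² + 1056² = 164025 + 1115136 = 1279161 ✓

(405, 1056, 1131)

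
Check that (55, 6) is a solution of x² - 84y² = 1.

Compute x² = 55² = 3025
Compute 84y² = 84·6² = 84·36 = 3024
x² - 84y² = 3025 - 3024 = 1
Since this equals 1, (55, 6) is a solution.

Yes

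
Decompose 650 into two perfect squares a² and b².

We need to find integers a, b > 0 such that a² + b² = 650.
Trying a = 5: b² = 650 - 5² = 650 - 25 = 625
b = 25
Check: 5² + 25² = 25 + 625 = 650 ✓

650 = 5² + 25²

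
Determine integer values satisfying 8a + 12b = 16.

Step 1: Check solvability.
gcd(8, 12) = 4
Since 4 divides 16, solutions exist.

Step 2: Apply extended Euclidean algorithm to find gcd.
We find integers such that 8*x0 + 12*y0 = 4

Step 3: Scale the particular solution.
Multiply by 16/4 = 4:
a = -4, b = 4

Step 4: Verify.
8*(-4) + 12*(4) = 16 = 16 ✓

a = -4, b = 4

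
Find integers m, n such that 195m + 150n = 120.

Step 1: Check solvability.
gcd(195, 150) = 15
Since 15 divides 120, solutions exist.

Step 2: Apply extended Euclidean algorithm to find gcd.
We find integers such that 195*x0 + 150*y0 = 15

Step 3: Scale the particular solution.
Multiply by 120/15 = 8:
m = -24, n = 32

Step 4: Verify.
195*(-24) + 150*(32) = 120 = 120 ✓

m = -24, n = 32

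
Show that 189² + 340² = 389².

Compute a² + b² = 189² + 340² = 35721 + 115600 = 151321
Compute c² = 389² = 151321
Since 151321 = 151321, confirmed.

Yes, it is a Pythagorean triple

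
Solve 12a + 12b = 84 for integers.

Step 1: Check solvability.
gcd(12, 12) = 12
Since 12 divides 84, solutions exist.

Step 2: Apply extended Euclidean algorithm to find gcd.
We find integers such that 12*x0 + 12*y0 = 12

Step 3: Scale the particular solution.
Multiply by 84/12 = 7:
a = 0, b = 7

Step 4: Verify.
12*(0) + 12*(7) = 84 = 84 ✓

a = 0, b = 7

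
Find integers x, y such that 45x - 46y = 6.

Step 1: Check solvability.
gcd(45, 46) = 1
Since 1 divides 6, solutions exist.

Step 2: Apply extended Euclidean algorithm to find gcd.
We find integers such that 45*x0 + 46*y0 = 1

Step 3: Scale the particular solution.
Multiply by 6/1 = 6:
x = -6, y = -6

Step 4: Verify.
45*(-6) - 46*(-6) = 6 = 6 ✓

x = -6, y = -6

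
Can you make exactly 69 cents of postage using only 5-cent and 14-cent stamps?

We need non-negative x, y with 5x + 14y = 69.
gcd(5, 14) = 1 divides 69, so integer solutions exist.
Search for a non-negative one: x = 11 gives 14y = 69 - 55 = 14, so y = 1.
Check: 5·11 + 14·1 = 69 ✓

Yes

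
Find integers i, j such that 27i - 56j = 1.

Step 1: Check solvability.
gcd(27, 56) = 1
Since 1 divides 1, solutions exist.

Step 2: Apply extended Euclidean algorithm to find gcd.
We find integers such that 27*x0 + 56*y0 = 1

Step 3: Scale the particular solution.
Multiply by 1/1 = 1:
i = 27, j = 13

Step 4: Verify.
27*(27) - 56*(13) = 1 = 1 ✓

i = 27, j = 13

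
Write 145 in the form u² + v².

We need to find integers u, v > 0 such that u² + v² = 145.
Trying u = 1: v² = 145 - 1² = 145 - 1 = 144
v = 12
Check: 1² + 12² = 1 + 144 = 145 ✓

145 = 1² + 12²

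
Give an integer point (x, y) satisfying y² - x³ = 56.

Try small integer x values and check whether x³ + 56 is a perfect square.
x = 2: x³ + 56 = 2³ + 56 = 8 + 56 = 64
Is 64 a perfect square? 8² = 64 ✓
So (x, y) = (2, 8) is a solution.

x = 2, y = 8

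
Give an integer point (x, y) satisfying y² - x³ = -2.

Try small integer x values and check whether x³ - 2 is a perfect square.
x = 3: x³ - 2 = 3³ - 2 = 27 - 2 = 25
Is 25 a perfect square? 5² = 25 ✓
So (x, y) = (3, 5) is a solution.

x = 3, y = 5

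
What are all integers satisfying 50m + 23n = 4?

Step 1: Compute gcd(50, 23) = 1.
Since 1 divides 4, solutions exist.

Step 2: Find a particular solution using extended Euclidean algorithm.
We get m₀ = 24, n₀ = -52.
Check: 50*24 + 23*-52 = 4 = 4 ✓

Step 3: Write the general solution.
m = 24 + (23/1)t = 24 + 23t
n = -52 - (50/1)t = -52 - 50t
for any integer t.

m = 24 + 23t, n = -52 - 50t for integer t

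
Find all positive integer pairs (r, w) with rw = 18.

The positive divisors of 18 are: 1, 2, 3, 6, 9, 18.
Each divisor d gives the pair (d, 18/d):
(1, 18), (2, 9), (3, 6), (6, 3), (9, 2), (18, 1)

(1, 18), (2, 9), (3, 6), (6, 3), (9, 2), (18, 1)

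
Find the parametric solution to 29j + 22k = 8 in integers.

Step 1: Compute gcd(29, 22) = 1.
Since 1 divides 8, solutions exist.

Step 2: Find a particular solution using extended Euclidean algorithm.
We get j₀ = -24, k₀ = 32.
Check: 29*-24 + 22*32 = 8 = 8 ✓

Step 3: Write the general solution.
j = -24 + (22/1)t = -24 + 22t
k = 32 - (29/1)t = 32 - 29t
for any integer t.

j = -24 + 22t, k = 32 - 29t for integer t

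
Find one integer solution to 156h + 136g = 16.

Step 1: Check solvability.
gcd(156, 136) = 4
Since 4 divides 16, solutions exist.

Step 2: Apply extended Euclidean algorithm to find gcd.
We find integers such that 156*x0 + 136*y0 = 4

Step 3: Scale the particular solution.
Multiply by 16/4 = 4:
h = 28, g = -32

Step 4: Verify.
156*(28) + 136*(-32) = 16 = 16 ✓

h = 28, g = -32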